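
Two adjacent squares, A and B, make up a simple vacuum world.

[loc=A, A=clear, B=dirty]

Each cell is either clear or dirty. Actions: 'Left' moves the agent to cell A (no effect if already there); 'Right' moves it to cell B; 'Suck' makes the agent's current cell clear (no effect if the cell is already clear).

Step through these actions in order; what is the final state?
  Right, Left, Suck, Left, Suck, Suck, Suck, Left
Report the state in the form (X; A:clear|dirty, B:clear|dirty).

1. Right → (B; A:clear, B:dirty)
2. Left → (A; A:clear, B:dirty)
3. Suck → (A; A:clear, B:dirty)
4. Left → (A; A:clear, B:dirty)
5. Suck → (A; A:clear, B:dirty)
6. Suck → (A; A:clear, B:dirty)
7. Suck → (A; A:clear, B:dirty)
8. Left → (A; A:clear, B:dirty)

(A; A:clear, B:dirty)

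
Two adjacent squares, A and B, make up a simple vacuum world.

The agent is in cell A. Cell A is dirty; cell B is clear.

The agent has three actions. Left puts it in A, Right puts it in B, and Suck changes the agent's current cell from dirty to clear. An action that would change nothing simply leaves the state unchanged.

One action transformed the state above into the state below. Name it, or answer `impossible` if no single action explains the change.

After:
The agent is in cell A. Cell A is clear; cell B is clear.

try  Left: (A; A:dirty, B:clear)
try Right: (B; A:dirty, B:clear)
try  Suck: (A; A:clear, B:clear)  ← match

Suck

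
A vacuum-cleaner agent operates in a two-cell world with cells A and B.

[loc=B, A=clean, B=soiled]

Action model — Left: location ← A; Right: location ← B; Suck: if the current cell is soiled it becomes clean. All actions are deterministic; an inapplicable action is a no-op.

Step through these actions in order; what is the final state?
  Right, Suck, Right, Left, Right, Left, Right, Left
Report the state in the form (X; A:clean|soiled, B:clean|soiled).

step 1/8 (Right): (B; A:clean, B:soiled)
step 2/8 (Suck): (B; A:clean, B:clean)
step 3/8 (Right): (B; A:clean, B:clean)
step 4/8 (Left): (A; A:clean, B:clean)
step 5/8 (Right): (B; A:clean, B:clean)
step 6/8 (Left): (A; A:clean, B:clean)
step 7/8 (Right): (B; A:clean, B:clean)
step 8/8 (Left): (A; A:clean, B:clean)

(A; A:clean, B:clean)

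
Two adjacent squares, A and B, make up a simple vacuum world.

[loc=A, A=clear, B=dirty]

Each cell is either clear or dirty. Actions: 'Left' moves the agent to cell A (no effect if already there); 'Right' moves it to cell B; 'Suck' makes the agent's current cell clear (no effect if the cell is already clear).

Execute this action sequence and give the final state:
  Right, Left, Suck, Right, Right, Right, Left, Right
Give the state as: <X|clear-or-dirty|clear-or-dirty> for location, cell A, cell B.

1. Right → <B|clear|dirty>
2. Left → <A|clear|dirty>
3. Suck → <A|clear|dirty>
4. Right → <B|clear|dirty>
5. Right → <B|clear|dirty>
6. Right → <B|clear|dirty>
7. Left → <A|clear|dirty>
8. Right → <B|clear|dirty>

<B|clear|dirty>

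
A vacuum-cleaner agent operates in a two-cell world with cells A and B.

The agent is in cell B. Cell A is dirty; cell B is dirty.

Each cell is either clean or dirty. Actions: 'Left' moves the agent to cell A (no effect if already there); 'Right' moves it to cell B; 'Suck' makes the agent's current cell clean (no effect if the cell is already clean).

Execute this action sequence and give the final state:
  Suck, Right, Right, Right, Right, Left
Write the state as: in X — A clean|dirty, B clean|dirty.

t=1 Suck ⇒ in B — A dirty, B clean
t=2 Right ⇒ in B — A dirty, B clean
t=3 Right ⇒ in B — A dirty, B clean
t=4 Right ⇒ in B — A dirty, B clean
t=5 Right ⇒ in B — A dirty, B clean
t=6 Left ⇒ in A — A dirty, B clean

in A — A dirty, B clean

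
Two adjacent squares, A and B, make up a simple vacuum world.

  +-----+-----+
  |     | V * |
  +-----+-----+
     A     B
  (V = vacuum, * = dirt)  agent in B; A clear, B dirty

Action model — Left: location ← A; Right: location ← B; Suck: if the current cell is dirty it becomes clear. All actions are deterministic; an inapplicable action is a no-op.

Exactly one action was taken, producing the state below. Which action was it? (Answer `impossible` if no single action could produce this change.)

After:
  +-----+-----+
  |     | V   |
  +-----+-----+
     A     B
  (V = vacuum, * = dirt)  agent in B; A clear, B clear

Suck

try  Left: loc=A A=clear B=dirty
try Right: loc=B A=clear B=dirty
try  Suck: loc=B A=clear B=clear  ← match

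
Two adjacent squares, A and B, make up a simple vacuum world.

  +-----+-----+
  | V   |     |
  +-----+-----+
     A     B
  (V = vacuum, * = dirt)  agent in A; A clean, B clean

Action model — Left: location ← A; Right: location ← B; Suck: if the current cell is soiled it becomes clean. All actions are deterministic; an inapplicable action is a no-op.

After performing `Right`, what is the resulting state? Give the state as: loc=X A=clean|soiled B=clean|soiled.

start: loc=A A=clean B=clean
step 1/1 (Right): loc=B A=clean B=clean

loc=B A=clean B=clean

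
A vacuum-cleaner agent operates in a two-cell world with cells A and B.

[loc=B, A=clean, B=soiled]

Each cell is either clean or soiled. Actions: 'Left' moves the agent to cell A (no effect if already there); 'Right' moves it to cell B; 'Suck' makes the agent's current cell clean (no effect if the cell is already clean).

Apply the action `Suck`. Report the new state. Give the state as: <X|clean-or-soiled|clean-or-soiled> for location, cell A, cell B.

<B|clean|clean>

start: <B|clean|soiled>
1. Suck → <B|clean|clean>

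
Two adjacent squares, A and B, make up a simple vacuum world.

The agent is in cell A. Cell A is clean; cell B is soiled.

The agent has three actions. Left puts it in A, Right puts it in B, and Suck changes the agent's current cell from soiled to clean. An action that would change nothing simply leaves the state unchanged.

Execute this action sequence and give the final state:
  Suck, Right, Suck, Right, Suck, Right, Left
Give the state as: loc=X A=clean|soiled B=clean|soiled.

1) do Suck; now loc=A A=clean B=soiled
2) do Right; now loc=B A=clean B=soiled
3) do Suck; now loc=B A=clean B=clean
4) do Right; now loc=B A=clean B=clean
5) do Suck; now loc=B A=clean B=clean
6) do Right; now loc=B A=clean B=clean
7) do Left; now loc=A A=clean B=clean

loc=A A=clean B=clean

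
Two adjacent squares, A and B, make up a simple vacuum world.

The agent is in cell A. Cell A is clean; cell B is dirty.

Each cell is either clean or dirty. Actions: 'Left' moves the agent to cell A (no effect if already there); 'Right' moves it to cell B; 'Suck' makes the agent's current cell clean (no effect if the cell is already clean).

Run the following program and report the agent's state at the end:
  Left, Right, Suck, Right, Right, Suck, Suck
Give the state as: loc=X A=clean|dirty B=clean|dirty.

[1] after Left: loc=A A=clean B=dirty
[2] after Right: loc=B A=clean B=dirty
[3] after Suck: loc=B A=clean B=clean
[4] after Right: loc=B A=clean B=clean
[5] after Right: loc=B A=clean B=clean
[6] after Suck: loc=B A=clean B=clean
[7] after Suck: loc=B A=clean B=clean

loc=B A=clean B=clean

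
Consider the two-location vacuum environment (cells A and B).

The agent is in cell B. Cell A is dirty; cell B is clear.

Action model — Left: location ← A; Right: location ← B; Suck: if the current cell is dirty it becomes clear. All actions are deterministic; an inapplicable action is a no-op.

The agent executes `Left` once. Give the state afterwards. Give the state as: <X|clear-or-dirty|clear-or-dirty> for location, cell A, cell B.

<A|dirty|clear>

start: <B|dirty|clear>
1) do Left; now <A|dirty|clear>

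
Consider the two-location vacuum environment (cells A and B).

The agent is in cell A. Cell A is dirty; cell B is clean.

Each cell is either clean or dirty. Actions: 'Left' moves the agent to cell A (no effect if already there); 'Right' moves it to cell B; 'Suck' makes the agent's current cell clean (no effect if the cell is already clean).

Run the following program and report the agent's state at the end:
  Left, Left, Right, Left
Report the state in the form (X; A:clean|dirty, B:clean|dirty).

(A; A:dirty, B:clean)

step 1/4 (Left): (A; A:dirty, B:clean)
step 2/4 (Left): (A; A:dirty, B:clean)
step 3/4 (Right): (B; A:dirty, B:clean)
step 4/4 (Left): (A; A:dirty, B:clean)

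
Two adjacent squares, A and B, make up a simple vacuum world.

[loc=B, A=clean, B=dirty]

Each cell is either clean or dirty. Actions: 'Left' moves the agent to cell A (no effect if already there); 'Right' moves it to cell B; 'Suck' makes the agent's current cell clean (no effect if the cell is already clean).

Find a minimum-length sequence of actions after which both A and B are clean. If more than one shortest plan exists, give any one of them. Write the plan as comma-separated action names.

Suck

1) do Suck; now (B; A:clean, B:clean)
min 1: B is dirty, one Suck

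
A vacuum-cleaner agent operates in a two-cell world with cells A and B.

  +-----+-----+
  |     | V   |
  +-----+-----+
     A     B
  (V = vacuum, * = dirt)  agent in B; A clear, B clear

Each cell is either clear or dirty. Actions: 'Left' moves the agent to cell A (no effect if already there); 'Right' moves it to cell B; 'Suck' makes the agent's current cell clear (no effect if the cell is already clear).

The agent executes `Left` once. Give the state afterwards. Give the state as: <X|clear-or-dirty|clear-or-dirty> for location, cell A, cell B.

start: <B|clear|clear>
1. Left → <A|clear|clear>

<A|clear|clear>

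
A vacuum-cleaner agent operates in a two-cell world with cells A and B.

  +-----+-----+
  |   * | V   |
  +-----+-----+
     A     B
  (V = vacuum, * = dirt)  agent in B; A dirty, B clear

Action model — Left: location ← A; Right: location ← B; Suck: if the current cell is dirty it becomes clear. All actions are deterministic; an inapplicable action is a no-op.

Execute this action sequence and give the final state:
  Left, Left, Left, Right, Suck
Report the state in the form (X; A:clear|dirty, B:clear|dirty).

1. Left → (A; A:dirty, B:clear)
2. Left → (A; A:dirty, B:clear)
3. Left → (A; A:dirty, B:clear)
4. Right → (B; A:dirty, B:clear)
5. Suck → (B; A:dirty, B:clear)

(B; A:dirty, B:clear)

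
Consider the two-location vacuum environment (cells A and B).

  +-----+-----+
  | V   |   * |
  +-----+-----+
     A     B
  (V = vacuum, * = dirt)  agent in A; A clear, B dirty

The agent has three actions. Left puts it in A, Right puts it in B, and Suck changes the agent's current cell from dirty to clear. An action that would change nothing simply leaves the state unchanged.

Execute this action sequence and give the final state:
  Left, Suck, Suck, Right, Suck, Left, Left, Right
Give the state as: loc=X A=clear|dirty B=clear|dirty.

[1] after Left: loc=A A=clear B=dirty
[2] after Suck: loc=A A=clear B=dirty
[3] after Suck: loc=A A=clear B=dirty
[4] after Right: loc=B A=clear B=dirty
[5] after Suck: loc=B A=clear B=clear
[6] after Left: loc=A A=clear B=clear
[7] after Left: loc=A A=clear B=clear
[8] after Right: loc=B A=clear B=clear

loc=B A=clear B=clear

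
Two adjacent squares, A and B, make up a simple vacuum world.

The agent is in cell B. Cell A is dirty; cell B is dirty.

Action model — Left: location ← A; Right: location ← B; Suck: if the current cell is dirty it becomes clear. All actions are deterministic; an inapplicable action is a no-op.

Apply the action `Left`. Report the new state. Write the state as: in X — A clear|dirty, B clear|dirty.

in A — A dirty, B dirty

start: in B — A dirty, B dirty
[1] after Left: in A — A dirty, B dirty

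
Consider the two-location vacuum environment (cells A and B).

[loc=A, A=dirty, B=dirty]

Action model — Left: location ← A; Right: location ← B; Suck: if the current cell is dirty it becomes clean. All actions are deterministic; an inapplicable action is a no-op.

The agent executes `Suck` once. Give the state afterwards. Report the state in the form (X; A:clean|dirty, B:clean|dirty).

start: (A; A:dirty, B:dirty)
t=1 Suck ⇒ (A; A:clean, B:dirty)

(A; A:clean, B:dirty)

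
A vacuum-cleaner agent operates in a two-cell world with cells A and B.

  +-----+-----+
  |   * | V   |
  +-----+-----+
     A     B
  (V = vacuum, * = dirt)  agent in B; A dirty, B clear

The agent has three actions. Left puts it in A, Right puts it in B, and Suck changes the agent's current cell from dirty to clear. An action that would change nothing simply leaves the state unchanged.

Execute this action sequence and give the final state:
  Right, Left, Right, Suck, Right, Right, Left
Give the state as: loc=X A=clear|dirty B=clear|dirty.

1) do Right; now loc=B A=dirty B=clear
2) do Left; now loc=A A=dirty B=clear
3) do Right; now loc=B A=dirty B=clear
4) do Suck; now loc=B A=dirty B=clear
5) do Right; now loc=B A=dirty B=clear
6) do Right; now loc=B A=dirty B=clear
7) do Left; now loc=A A=dirty B=clear

loc=A A=dirty B=clear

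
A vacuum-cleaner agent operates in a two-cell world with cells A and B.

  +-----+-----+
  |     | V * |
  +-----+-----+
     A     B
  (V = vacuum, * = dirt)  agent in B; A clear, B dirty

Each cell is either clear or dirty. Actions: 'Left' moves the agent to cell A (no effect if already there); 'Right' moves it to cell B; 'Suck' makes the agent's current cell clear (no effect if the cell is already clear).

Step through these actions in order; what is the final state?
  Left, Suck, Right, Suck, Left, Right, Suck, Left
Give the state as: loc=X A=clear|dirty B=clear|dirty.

loc=A A=clear B=clear

step 1/8 (Left): loc=A A=clear B=dirty
step 2/8 (Suck): loc=A A=clear B=dirty
step 3/8 (Right): loc=B A=clear B=dirty
step 4/8 (Suck): loc=B A=clear B=clear
step 5/8 (Left): loc=A A=clear B=clear
step 6/8 (Right): loc=B A=clear B=clear
step 7/8 (Suck): loc=B A=clear B=clear
step 8/8 (Left): loc=A A=clear B=clear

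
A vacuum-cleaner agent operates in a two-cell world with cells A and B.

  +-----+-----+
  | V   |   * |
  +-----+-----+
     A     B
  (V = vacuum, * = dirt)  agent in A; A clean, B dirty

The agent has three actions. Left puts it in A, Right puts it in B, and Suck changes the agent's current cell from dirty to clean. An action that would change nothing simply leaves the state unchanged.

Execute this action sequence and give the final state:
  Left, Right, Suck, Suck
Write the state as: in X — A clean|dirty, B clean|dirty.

1) do Left; now in A — A clean, B dirty
2) do Right; now in B — A clean, B dirty
3) do Suck; now in B — A clean, B clean
4) do Suck; now in B — A clean, B clean

in B — A clean, B clean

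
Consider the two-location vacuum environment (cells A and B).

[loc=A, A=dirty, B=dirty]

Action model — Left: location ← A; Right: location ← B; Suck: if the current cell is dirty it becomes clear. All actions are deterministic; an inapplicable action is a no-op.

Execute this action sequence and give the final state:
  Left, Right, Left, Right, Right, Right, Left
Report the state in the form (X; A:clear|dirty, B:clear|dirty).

Left (#1): (A; A:dirty, B:dirty)
Right (#2): (B; A:dirty, B:dirty)
Left (#3): (A; A:dirty, B:dirty)
Right (#4): (B; A:dirty, B:dirty)
Right (#5): (B; A:dirty, B:dirty)
Right (#6): (B; A:dirty, B:dirty)
Left (#7): (A; A:dirty, B:dirty)

(A; A:dirty, B:dirty)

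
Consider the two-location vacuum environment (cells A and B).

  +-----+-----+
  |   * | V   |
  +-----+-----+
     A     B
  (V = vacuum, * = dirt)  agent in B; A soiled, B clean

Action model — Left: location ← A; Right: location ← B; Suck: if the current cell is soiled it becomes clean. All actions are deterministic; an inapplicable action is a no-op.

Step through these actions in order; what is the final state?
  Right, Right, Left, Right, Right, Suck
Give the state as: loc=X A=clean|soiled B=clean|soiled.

loc=B A=soiled B=clean

[1] after Right: loc=B A=soiled B=clean
[2] after Right: loc=B A=soiled B=clean
[3] after Left: loc=A A=soiled B=clean
[4] after Right: loc=B A=soiled B=clean
[5] after Right: loc=B A=soiled B=clean
[6] after Suck: loc=B A=soiled B=clean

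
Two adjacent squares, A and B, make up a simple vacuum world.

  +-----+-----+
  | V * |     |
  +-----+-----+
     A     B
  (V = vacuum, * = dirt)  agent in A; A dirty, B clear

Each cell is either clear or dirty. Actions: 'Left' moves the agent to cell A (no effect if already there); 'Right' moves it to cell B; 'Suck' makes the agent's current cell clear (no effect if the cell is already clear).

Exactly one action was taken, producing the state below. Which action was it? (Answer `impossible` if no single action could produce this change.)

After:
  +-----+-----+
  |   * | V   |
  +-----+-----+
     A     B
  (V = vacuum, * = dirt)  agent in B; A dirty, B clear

Right

try  Left: in A — A dirty, B clear
try Right: in B — A dirty, B clear  ← match
try  Suck: in A — A clear, B clear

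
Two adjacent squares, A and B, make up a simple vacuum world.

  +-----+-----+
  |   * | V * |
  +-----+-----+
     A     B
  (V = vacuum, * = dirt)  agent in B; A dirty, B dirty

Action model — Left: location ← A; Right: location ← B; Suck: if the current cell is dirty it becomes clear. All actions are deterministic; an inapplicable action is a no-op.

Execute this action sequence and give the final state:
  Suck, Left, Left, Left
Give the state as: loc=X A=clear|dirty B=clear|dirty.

loc=A A=dirty B=clear

t=1 Suck ⇒ loc=B A=dirty B=clear
t=2 Left ⇒ loc=A A=dirty B=clear
t=3 Left ⇒ loc=A A=dirty B=clear
t=4 Left ⇒ loc=A A=dirty B=clear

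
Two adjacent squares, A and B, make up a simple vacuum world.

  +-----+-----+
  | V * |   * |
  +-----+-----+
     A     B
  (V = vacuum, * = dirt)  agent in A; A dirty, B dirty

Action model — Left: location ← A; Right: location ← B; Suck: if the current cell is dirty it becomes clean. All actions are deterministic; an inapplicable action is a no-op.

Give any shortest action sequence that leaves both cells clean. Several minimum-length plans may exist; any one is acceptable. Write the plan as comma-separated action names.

1) do Suck; now <A|clean|dirty>
2) do Right; now <B|clean|dirty>
3) do Suck; now <B|clean|clean>
min 3: Suck A + move + Suck B

Suck, Right, Suck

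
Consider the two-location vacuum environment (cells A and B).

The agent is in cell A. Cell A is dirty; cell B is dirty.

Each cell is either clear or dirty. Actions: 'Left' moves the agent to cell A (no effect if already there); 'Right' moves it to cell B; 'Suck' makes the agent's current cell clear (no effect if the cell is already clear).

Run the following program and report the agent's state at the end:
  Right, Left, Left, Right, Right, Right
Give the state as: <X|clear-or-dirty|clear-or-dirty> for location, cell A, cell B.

<B|dirty|dirty>

t=1 Right ⇒ <B|dirty|dirty>
t=2 Left ⇒ <A|dirty|dirty>
t=3 Left ⇒ <A|dirty|dirty>
t=4 Right ⇒ <B|dirty|dirty>
t=5 Right ⇒ <B|dirty|dirty>
t=6 Right ⇒ <B|dirty|dirty>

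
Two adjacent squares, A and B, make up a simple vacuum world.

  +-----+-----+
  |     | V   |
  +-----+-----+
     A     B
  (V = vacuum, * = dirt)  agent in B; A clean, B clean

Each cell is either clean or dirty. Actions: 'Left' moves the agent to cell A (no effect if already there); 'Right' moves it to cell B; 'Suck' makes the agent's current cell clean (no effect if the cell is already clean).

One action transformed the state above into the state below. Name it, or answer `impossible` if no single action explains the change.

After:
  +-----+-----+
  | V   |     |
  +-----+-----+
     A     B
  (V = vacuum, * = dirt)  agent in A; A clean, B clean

Left

try  Left: in A — A clean, B clean  ← match
try Right: in B — A clean, B clean
try  Suck: in B — A clean, B clean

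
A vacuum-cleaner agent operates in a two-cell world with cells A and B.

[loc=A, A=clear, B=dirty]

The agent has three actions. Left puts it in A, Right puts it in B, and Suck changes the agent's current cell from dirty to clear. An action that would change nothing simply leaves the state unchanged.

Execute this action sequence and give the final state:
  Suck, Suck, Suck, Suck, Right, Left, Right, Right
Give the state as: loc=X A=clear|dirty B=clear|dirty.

step 1/8 (Suck): loc=A A=clear B=dirty
step 2/8 (Suck): loc=A A=clear B=dirty
step 3/8 (Suck): loc=A A=clear B=dirty
step 4/8 (Suck): loc=A A=clear B=dirty
step 5/8 (Right): loc=B A=clear B=dirty
step 6/8 (Left): loc=A A=clear B=dirty
step 7/8 (Right): loc=B A=clear B=dirty
step 8/8 (Right): loc=B A=clear B=dirty

loc=B A=clear B=dirty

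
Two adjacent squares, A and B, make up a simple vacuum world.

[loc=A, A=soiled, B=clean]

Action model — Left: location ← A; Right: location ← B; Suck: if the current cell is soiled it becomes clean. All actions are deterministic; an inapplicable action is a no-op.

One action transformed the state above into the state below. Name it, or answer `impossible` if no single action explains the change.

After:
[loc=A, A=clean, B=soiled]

impossible

try  Left: in A — A soiled, B clean
try Right: in B — A soiled, B clean
try  Suck: in A — A clean, B clean
no single action produces the after-state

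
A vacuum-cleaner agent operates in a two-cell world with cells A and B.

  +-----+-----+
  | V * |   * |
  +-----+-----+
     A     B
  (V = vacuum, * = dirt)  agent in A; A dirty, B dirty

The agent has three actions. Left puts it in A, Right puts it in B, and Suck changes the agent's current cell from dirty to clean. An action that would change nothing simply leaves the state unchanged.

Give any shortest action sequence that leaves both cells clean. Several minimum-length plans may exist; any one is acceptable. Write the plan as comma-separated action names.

Suck, Right, Suck

[1] after Suck: <A|clean|dirty>
[2] after Right: <B|clean|dirty>
[3] after Suck: <B|clean|clean>
min 3: Suck A + move + Suck B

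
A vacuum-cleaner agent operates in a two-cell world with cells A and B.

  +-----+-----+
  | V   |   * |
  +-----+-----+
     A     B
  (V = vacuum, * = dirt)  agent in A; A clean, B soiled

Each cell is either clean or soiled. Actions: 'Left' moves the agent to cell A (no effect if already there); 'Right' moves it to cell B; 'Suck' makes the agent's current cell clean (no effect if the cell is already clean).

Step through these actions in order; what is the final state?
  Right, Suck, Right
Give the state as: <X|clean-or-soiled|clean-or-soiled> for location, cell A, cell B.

1. Right → <B|clean|soiled>
2. Suck → <B|clean|clean>
3. Right → <B|clean|clean>

<B|clean|clean>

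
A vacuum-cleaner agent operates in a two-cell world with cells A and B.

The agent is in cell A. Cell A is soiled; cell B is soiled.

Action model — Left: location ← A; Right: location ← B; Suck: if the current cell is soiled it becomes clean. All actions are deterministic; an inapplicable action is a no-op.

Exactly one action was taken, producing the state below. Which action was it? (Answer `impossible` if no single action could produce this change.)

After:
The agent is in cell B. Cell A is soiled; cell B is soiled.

Right

try  Left: in A — A soiled, B soiled
try Right: in B — A soiled, B soiled  ← match
try  Suck: in A — A clean, B soiled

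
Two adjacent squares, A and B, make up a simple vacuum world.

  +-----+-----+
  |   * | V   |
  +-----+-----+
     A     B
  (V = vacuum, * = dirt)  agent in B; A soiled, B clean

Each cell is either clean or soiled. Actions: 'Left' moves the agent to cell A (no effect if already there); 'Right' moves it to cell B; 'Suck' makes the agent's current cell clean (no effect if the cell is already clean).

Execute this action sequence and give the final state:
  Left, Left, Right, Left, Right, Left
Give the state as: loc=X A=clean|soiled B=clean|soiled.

loc=A A=soiled B=clean

[1] after Left: loc=A A=soiled B=clean
[2] after Left: loc=A A=soiled B=clean
[3] after Right: loc=B A=soiled B=clean
[4] after Left: loc=A A=soiled B=clean
[5] after Right: loc=B A=soiled B=clean
[6] after Left: loc=A A=soiled B=clean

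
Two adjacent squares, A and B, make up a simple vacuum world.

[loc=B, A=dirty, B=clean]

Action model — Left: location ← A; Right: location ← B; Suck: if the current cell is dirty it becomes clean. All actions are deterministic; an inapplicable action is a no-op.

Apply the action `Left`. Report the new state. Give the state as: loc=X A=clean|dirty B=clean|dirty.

loc=A A=dirty B=clean

start: loc=B A=dirty B=clean
[1] after Left: loc=A A=dirty B=clean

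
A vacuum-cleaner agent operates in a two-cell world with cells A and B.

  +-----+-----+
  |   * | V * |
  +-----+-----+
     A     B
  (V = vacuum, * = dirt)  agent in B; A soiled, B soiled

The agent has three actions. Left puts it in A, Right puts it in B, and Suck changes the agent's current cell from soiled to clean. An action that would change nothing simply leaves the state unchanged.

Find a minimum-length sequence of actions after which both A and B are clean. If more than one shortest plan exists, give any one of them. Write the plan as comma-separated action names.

1. Suck → in B — A soiled, B clean
2. Left → in A — A soiled, B clean
3. Suck → in A — A clean, B clean
min 3: Suck B + move + Suck A

Suck, Left, Suck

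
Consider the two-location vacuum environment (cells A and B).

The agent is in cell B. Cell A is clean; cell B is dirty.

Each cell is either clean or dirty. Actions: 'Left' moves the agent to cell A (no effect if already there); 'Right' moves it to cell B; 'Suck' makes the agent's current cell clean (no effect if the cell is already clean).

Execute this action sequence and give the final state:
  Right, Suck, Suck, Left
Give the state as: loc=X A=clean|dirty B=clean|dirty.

1. Right → loc=B A=clean B=dirty
2. Suck → loc=B A=clean B=clean
3. Suck → loc=B A=clean B=clean
4. Left → loc=A A=clean B=clean

loc=A A=clean B=clean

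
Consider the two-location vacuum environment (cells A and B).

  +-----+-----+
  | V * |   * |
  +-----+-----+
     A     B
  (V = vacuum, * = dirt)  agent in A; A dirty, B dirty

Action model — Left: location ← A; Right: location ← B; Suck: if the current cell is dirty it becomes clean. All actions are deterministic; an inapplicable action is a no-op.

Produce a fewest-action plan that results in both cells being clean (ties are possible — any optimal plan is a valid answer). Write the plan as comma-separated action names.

t=1 Suck ⇒ in A — A clean, B dirty
t=2 Right ⇒ in B — A clean, B dirty
t=3 Suck ⇒ in B — A clean, B clean
min 3: Suck A + move + Suck B

Suck, Right, Suck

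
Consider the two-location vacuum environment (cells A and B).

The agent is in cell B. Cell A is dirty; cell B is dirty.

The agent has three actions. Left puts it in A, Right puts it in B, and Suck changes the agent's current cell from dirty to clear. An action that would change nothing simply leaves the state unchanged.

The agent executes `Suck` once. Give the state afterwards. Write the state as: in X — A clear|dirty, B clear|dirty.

in B — A dirty, B clear

start: in B — A dirty, B dirty
t=1 Suck ⇒ in B — A dirty, B clear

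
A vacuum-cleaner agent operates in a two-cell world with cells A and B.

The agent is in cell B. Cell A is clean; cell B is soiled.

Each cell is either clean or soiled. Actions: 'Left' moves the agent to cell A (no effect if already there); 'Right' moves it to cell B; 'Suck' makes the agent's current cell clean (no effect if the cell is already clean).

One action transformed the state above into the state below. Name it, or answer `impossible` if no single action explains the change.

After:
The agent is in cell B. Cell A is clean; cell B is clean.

try  Left: (A; A:clean, B:soiled)
try Right: (B; A:clean, B:soiled)
try  Suck: (B; A:clean, B:clean)  ← match

Suck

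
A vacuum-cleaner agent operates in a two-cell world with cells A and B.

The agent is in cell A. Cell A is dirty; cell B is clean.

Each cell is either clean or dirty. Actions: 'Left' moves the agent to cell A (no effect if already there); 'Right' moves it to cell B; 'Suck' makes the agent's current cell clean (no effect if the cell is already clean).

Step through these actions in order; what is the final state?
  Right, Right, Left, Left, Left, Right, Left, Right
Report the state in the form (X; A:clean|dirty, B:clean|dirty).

t=1 Right ⇒ (B; A:dirty, B:clean)
t=2 Right ⇒ (B; A:dirty, B:clean)
t=3 Left ⇒ (A; A:dirty, B:clean)
t=4 Left ⇒ (A; A:dirty, B:clean)
t=5 Left ⇒ (A; A:dirty, B:clean)
t=6 Right ⇒ (B; A:dirty, B:clean)
t=7 Left ⇒ (A; A:dirty, B:clean)
t=8 Right ⇒ (B; A:dirty, B:clean)

(B; A:dirty, B:clean)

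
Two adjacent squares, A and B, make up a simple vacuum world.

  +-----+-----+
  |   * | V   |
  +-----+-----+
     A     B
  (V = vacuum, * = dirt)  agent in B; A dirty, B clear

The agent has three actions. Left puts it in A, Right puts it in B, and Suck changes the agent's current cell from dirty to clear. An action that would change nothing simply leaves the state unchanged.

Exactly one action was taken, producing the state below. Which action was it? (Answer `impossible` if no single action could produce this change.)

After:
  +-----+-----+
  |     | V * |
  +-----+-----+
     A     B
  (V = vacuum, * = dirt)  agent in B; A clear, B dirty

impossible

try  Left: in A — A dirty, B clear
try Right: in B — A dirty, B clear
try  Suck: in B — A dirty, B clear
no single action produces the after-state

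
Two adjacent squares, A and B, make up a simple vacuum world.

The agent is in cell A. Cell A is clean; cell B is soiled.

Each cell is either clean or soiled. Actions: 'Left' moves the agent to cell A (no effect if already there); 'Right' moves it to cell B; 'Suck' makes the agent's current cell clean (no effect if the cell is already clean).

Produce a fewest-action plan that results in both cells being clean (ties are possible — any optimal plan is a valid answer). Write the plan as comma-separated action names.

Right, Suck

[1] after Right: loc=B A=clean B=soiled
[2] after Suck: loc=B A=clean B=clean
min 2: go B then Suck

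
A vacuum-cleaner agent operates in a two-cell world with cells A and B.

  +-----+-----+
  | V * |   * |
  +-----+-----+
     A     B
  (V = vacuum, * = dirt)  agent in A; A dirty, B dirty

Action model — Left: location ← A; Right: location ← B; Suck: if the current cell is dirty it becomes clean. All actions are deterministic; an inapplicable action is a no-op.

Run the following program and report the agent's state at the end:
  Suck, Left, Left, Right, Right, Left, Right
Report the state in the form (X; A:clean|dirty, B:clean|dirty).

(B; A:clean, B:dirty)

[1] after Suck: (A; A:clean, B:dirty)
[2] after Left: (A; A:clean, B:dirty)
[3] after Left: (A; A:clean, B:dirty)
[4] after Right: (B; A:clean, B:dirty)
[5] after Right: (B; A:clean, B:dirty)
[6] after Left: (A; A:clean, B:dirty)
[7] after Right: (B; A:clean, B:dirty)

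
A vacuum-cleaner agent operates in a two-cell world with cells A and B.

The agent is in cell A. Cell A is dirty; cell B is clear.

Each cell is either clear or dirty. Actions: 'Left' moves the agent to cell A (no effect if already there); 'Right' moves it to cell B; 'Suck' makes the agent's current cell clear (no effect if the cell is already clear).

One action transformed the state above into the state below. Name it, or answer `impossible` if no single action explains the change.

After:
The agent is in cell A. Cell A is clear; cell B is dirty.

impossible

try  Left: loc=A A=dirty B=clear
try Right: loc=B A=dirty B=clear
try  Suck: loc=A A=clear B=clear
no single action produces the after-state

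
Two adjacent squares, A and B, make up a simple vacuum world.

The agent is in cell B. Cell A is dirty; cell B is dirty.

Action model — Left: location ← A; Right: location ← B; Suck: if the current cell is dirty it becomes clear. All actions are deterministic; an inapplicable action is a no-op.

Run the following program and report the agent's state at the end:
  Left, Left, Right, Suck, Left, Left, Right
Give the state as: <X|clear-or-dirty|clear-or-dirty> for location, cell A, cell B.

1. Left → <A|dirty|dirty>
2. Left → <A|dirty|dirty>
3. Right → <B|dirty|dirty>
4. Suck → <B|dirty|clear>
5. Left → <A|dirty|clear>
6. Left → <A|dirty|clear>
7. Right → <B|dirty|clear>

<B|dirty|clear>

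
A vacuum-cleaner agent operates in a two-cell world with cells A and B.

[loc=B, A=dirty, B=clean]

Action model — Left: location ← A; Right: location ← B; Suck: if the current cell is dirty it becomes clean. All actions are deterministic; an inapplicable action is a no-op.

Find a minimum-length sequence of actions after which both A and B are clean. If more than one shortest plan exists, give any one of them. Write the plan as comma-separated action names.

Left (#1): in A — A dirty, B clean
Suck (#2): in A — A clean, B clean
min 2: go A then Suck

Left, Suck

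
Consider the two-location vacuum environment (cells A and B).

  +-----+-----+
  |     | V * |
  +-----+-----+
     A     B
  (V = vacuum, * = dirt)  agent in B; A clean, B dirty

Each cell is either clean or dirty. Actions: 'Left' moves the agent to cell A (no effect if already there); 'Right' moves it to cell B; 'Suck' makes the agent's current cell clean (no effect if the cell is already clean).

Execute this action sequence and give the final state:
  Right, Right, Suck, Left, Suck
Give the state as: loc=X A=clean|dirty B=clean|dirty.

1. Right → loc=B A=clean B=dirty
2. Right → loc=B A=clean B=dirty
3. Suck → loc=B A=clean B=clean
4. Left → loc=A A=clean B=clean
5. Suck → loc=A A=clean B=clean

loc=A A=clean B=clean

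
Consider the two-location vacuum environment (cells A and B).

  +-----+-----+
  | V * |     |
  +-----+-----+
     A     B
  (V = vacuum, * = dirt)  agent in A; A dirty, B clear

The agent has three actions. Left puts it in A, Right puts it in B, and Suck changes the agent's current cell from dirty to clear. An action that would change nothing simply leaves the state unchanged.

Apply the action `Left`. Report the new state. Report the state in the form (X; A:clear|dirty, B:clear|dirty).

(A; A:dirty, B:clear)

start: (A; A:dirty, B:clear)
step 1/1 (Left): (A; A:dirty, B:clear)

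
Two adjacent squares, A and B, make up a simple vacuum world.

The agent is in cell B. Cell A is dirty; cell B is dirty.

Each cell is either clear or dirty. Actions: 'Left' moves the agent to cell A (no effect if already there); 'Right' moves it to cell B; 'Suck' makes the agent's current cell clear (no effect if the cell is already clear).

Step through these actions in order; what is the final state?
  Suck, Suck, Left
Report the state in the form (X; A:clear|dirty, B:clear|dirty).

1. Suck → (B; A:dirty, B:clear)
2. Suck → (B; A:dirty, B:clear)
3. Left → (A; A:dirty, B:clear)

(A; A:dirty, B:clear)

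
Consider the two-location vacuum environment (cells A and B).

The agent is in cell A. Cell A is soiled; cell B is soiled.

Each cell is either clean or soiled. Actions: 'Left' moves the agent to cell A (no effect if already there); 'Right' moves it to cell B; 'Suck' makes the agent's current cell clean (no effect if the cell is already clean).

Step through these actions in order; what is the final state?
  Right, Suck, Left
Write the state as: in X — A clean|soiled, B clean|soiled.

in A — A soiled, B clean

t=1 Right ⇒ in B — A soiled, B soiled
t=2 Suck ⇒ in B — A soiled, B clean
t=3 Left ⇒ in A — A soiled, B clean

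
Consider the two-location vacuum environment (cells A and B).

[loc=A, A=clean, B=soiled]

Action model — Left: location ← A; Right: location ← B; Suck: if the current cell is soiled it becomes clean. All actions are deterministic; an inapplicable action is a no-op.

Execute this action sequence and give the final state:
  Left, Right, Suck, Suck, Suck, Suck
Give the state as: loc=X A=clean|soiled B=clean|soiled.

loc=B A=clean B=clean

1. Left → loc=A A=clean B=soiled
2. Right → loc=B A=clean B=soiled
3. Suck → loc=B A=clean B=clean
4. Suck → loc=B A=clean B=clean
5. Suck → loc=B A=clean B=clean
6. Suck → loc=B A=clean B=clean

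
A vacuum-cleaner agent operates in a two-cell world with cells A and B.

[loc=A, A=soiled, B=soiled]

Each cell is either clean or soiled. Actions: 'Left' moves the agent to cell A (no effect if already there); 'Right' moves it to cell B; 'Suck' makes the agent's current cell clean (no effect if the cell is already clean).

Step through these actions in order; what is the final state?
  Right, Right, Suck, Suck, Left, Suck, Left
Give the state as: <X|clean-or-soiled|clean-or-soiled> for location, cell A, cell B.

<A|clean|clean>

t=1 Right ⇒ <B|soiled|soiled>
t=2 Right ⇒ <B|soiled|soiled>
t=3 Suck ⇒ <B|soiled|clean>
t=4 Suck ⇒ <B|soiled|clean>
t=5 Left ⇒ <A|soiled|clean>
t=6 Suck ⇒ <A|clean|clean>
t=7 Left ⇒ <A|clean|clean>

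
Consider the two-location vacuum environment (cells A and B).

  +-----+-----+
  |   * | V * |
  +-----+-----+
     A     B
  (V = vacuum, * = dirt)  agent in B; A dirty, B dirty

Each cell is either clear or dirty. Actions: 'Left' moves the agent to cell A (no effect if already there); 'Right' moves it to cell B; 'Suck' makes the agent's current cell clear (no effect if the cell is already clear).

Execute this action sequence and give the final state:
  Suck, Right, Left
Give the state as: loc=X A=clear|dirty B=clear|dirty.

step 1/3 (Suck): loc=B A=dirty B=clear
step 2/3 (Right): loc=B A=dirty B=clear
step 3/3 (Left): loc=A A=dirty B=clear

loc=A A=dirty B=clear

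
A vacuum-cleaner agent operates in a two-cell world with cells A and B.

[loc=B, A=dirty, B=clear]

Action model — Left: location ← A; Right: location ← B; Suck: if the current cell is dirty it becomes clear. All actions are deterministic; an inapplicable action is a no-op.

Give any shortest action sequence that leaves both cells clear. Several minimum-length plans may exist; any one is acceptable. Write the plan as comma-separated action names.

Left, Suck

[1] after Left: <A|dirty|clear>
[2] after Suck: <A|clear|clear>
min 2: go A then Suck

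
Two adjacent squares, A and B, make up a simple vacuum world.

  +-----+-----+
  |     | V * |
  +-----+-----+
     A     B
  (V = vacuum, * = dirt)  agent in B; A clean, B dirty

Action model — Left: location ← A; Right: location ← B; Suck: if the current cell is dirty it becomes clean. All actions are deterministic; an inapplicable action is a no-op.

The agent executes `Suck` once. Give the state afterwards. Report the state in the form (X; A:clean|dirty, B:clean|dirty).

start: (B; A:clean, B:dirty)
Suck (#1): (B; A:clean, B:clean)

(B; A:clean, B:clean)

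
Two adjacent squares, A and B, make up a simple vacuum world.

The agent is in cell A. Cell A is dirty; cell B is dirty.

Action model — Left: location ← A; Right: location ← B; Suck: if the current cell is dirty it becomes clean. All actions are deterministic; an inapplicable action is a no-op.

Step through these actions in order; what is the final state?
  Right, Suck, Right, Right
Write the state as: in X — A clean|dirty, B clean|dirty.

1. Right → in B — A dirty, B dirty
2. Suck → in B — A dirty, B clean
3. Right → in B — A dirty, B clean
4. Right → in B — A dirty, B clean

in B — A dirty, B clean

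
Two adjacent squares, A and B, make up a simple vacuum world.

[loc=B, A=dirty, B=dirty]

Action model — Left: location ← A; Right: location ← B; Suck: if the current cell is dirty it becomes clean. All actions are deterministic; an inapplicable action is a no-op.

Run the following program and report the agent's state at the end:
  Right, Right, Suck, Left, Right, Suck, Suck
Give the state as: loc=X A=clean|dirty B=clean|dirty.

loc=B A=dirty B=clean

step 1/7 (Right): loc=B A=dirty B=dirty
step 2/7 (Right): loc=B A=dirty B=dirty
step 3/7 (Suck): loc=B A=dirty B=clean
step 4/7 (Left): loc=A A=dirty B=clean
step 5/7 (Right): loc=B A=dirty B=clean
step 6/7 (Suck): loc=B A=dirty B=clean
step 7/7 (Suck): loc=B A=dirty B=clean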